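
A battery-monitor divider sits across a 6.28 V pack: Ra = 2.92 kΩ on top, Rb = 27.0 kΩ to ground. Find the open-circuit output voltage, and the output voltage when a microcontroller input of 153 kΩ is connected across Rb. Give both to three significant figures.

Open-circuit: V = 6.28 × 27.0/(2.92 + 27.0) = 5.67 V.
With the load, Rb becomes Rb‖R_L = 22.95 kΩ, so V = 6.28 × 22.95/25.87 = 5.57 V.

Unloaded: 5.67 V; loaded: 5.57 V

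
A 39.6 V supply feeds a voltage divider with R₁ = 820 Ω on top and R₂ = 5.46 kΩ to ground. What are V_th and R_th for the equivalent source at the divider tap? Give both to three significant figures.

V_th is the open-circuit tap voltage: 39.6 × 5460/(820 + 5460) = 34.4 V.
With the supply zeroed, R₁ and R₂ appear in parallel from the tap: R_th = R₁‖R₂ = (820 × 5460)/6280 = 713 Ω.

V_th = 34.4 V, R_th = 713 Ω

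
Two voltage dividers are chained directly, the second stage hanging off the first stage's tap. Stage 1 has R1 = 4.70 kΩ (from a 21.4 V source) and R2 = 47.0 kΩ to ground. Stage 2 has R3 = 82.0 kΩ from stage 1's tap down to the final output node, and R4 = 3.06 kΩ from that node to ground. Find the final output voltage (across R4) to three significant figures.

V_out ≈ 0.666 V

Stage 2 presents R3+R4 = 85.06 kΩ as a load on stage 1's tap.
Stage 1's lower leg becomes R2‖(R3+R4) = 30.27 kΩ, so V_mid = 21.4 × 30.27/34.97 = 18.52 V.
Stage 2 is itself unloaded: V_out = V_mid × R4/(R3+R4) = 18.52 × 3.06/85.06 = 0.666 V.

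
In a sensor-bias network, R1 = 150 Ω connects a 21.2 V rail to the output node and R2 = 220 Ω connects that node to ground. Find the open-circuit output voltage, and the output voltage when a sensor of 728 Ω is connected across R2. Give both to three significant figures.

Unloaded: 12.6 V; loaded: 11.2 V

Open-circuit: V = 21.2 × 220/(150 + 220) = 12.6 V.
With the load, R2 becomes R2‖R_L = 168.9 Ω, so V = 21.2 × 168.9/318.9 = 11.2 V.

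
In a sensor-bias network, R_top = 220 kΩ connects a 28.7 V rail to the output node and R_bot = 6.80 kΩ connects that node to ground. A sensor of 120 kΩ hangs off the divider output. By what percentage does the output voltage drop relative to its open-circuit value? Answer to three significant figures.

The divider's output (Thévenin) resistance is R_top‖R_bot = 6.596 kΩ.
Fractional drop under load = R_th/(R_th + R_L) = 6.596 / (6.596 + 120) = 0.05210.
So the output falls by 5.21 %.

5.21 %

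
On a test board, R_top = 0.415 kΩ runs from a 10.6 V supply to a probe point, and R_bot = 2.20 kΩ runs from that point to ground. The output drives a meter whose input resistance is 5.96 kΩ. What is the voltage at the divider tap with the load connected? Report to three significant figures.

V_out ≈ 8.42 V

The load sits in parallel with R_bot: R_bot‖R_L = (2200 × 5960) / (2200 + 5960) = 1607 Ω.
V_out = 10.6 × 1607 / (415 + 1607) = 10.6 × 1607/2022 = 8.42 V.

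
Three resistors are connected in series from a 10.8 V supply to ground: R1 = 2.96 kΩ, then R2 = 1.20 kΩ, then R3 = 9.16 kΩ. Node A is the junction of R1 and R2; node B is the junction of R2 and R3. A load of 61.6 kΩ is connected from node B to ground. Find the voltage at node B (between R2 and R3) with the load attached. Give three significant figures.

At node B, R3 is in parallel with the load: R3‖R_L = 7.974 kΩ.
Below node A the resistance is R2 + (R3‖R_L) = 9.174 kΩ, so V_A = 10.8 × 9.174/12.13 = 8.165 V.
Then V_B = V_A × (R3‖R_L)/(R2 + R3‖R_L) = 8.165 × 7.974/9.174 = 7.10 V.

V ≈ 7.10 V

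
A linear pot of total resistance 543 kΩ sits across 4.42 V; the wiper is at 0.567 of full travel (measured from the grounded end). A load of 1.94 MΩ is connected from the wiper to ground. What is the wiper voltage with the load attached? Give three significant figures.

V ≈ 2.34 V

The wiper splits the pot into (1−α)R = 235.1 kΩ above and αR = 307.9 kΩ below.
Lower section ‖ load = 265.7 kΩ.
V_wiper = 4.42 × 265.7/(235.1 + 265.7) = 2.34 V.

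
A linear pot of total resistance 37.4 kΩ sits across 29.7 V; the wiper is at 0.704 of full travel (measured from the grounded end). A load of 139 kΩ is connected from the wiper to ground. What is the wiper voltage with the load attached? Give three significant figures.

The wiper splits the pot into (1−α)R = 11.07 kΩ above and αR = 26.33 kΩ below.
Lower section ‖ load = 22.14 kΩ.
V_wiper = 29.7 × 22.14/(11.07 + 22.14) = 19.8 V.

V ≈ 19.8 V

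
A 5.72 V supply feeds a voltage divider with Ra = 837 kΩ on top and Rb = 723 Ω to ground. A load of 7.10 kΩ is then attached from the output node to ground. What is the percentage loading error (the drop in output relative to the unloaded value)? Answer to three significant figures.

Unloaded V = 5.72 × 723/837700 = 0.0049367 V.
Loaded: Rb‖R_L = 656.2 Ω, giving V = 5.72 × 656.2/837700 = 0.0044808 V.
Drop = (0.0049367 − 0.0044808) / 0.0049367 = 9.23 %.

9.23 %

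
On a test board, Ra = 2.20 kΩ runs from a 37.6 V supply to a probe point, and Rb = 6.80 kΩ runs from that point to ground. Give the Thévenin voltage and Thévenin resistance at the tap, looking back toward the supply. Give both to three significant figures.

V_th = 28.4 V, R_th = 1.66 kΩ

V_th is the open-circuit tap voltage: 37.6 × 6.80/(2.20 + 6.80) = 28.4 V.
With the supply zeroed, Ra and Rb appear in parallel from the tap: R_th = Ra‖Rb = (2.20 × 6.80)/9.000 = 1.66 kΩ.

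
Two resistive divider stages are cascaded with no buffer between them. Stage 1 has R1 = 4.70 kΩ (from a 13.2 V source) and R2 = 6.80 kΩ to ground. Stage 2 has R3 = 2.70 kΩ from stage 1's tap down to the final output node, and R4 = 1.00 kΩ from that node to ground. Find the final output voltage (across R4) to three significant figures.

V_out ≈ 1.20 V

Stage 2 presents R3+R4 = 3.700 kΩ as a load on stage 1's tap.
Stage 1's lower leg becomes R2‖(R3+R4) = 2.396 kΩ, so V_mid = 13.2 × 2.396/7.096 = 4.457 V.
Stage 2 is itself unloaded: V_out = V_mid × R4/(R3+R4) = 4.457 × 1.00/3.700 = 1.20 V.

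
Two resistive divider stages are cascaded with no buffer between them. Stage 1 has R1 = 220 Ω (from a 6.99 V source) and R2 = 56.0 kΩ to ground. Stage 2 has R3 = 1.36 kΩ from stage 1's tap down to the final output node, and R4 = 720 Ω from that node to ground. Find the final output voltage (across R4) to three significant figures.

V_out ≈ 2.18 V

Stage 2 presents R3+R4 = 2080 Ω as a load on stage 1's tap.
Stage 1's lower leg becomes R2‖(R3+R4) = 2006 Ω, so V_mid = 6.99 × 2006/2226 = 6.299 V.
Stage 2 is itself unloaded: V_out = V_mid × R4/(R3+R4) = 6.299 × 720/2080 = 2.18 V.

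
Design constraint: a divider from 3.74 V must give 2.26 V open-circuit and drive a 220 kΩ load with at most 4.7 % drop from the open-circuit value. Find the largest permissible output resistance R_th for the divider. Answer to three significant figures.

Loading drop = R_th/(R_th + R_L) ≤ 0.0470, so R_th ≤ R_L · ε/(1−ε) = 220 kΩ × 0.0470/0.9530 = 10.8 kΩ.
(Any R1, R2 with R2/(R1+R2) = 0.604 and R1‖R2 ≤ 10.8 kΩ will meet the spec.)

R_th ≤ 10.8 kΩ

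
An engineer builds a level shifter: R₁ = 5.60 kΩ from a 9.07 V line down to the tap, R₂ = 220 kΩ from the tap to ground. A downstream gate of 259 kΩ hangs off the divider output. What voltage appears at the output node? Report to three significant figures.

V_out ≈ 8.66 V

The load sits in parallel with R₂: R₂‖R_L = (220 × 259) / (220 + 259) = 119.0 kΩ.
V_out = 9.07 × 119.0 / (5.60 + 119.0) = 9.07 × 119.0/124.6 = 8.66 V.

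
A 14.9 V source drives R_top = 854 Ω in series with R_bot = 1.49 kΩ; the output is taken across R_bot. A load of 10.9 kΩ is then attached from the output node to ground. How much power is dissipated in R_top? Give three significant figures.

P ≈ 40.5 mW

Total resistance from the source is R_top + (R_bot‖R_L) = 2165 Ω, so I = 14.9/2165 Ω = 6.883 mA.
P = I²·R_top = (6.883 mA)² × 854 Ω = 40.5 mW.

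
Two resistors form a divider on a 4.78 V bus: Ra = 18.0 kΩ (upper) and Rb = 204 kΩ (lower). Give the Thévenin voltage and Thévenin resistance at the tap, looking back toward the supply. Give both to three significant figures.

V_th is the open-circuit tap voltage: 4.78 × 204/(18.0 + 204) = 4.39 V.
With the supply zeroed, Ra and Rb appear in parallel from the tap: R_th = Ra‖Rb = (18.0 × 204)/222.0 = 16.5 kΩ.

V_th = 4.39 V, R_th = 16.5 kΩ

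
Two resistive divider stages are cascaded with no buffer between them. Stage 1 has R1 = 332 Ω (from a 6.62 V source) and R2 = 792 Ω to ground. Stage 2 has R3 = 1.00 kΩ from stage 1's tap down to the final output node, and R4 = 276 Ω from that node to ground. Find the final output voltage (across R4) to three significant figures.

Stage 2 presents R3+R4 = 1276 Ω as a load on stage 1's tap.
Stage 1's lower leg becomes R2‖(R3+R4) = 488.7 Ω, so V_mid = 6.62 × 488.7/820.7 = 3.942 V.
Stage 2 is itself unloaded: V_out = V_mid × R4/(R3+R4) = 3.942 × 276/1276 = 0.853 V.

V_out ≈ 0.853 V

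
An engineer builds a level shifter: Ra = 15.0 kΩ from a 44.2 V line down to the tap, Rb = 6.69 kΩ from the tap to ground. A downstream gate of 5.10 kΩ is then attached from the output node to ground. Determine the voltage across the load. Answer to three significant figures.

The load sits in parallel with Rb: Rb‖R_L = (6.69 × 5.10) / (6.69 + 5.10) = 2.894 kΩ.
V_out = 44.2 × 2.894 / (15.0 + 2.894) = 44.2 × 2.894/17.89 = 7.15 V.

V_out ≈ 7.15 V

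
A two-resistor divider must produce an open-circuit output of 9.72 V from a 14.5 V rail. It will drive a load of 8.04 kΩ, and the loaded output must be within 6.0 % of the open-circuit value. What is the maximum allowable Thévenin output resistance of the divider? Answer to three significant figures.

Loading drop = R_th/(R_th + R_L) ≤ 0.0600, so R_th ≤ R_L · ε/(1−ε) = 8.04 kΩ × 0.0600/0.9400 = 513 Ω.
(Any R1, R2 with R2/(R1+R2) = 0.670 and R1‖R2 ≤ 513 Ω will meet the spec.)

R_th ≤ 513 Ω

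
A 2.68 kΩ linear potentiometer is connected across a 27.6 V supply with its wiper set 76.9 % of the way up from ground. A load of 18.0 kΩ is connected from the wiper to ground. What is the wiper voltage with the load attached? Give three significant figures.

V ≈ 20.7 V

The wiper splits the pot into (1−α)R = 619.1 Ω above and αR = 2061 Ω below.
Lower section ‖ load = 1849 Ω.
V_wiper = 27.6 × 1849/(619.1 + 1849) = 20.7 V.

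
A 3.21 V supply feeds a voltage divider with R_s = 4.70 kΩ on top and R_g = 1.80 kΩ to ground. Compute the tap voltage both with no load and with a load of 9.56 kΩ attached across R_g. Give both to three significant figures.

Unloaded: 0.889 V; loaded: 0.782 V

Open-circuit: V = 3.21 × 1.80/(4.70 + 1.80) = 0.889 V.
With the load, R_g becomes R_g‖R_L = 1.515 kΩ, so V = 3.21 × 1.515/6.215 = 0.782 V.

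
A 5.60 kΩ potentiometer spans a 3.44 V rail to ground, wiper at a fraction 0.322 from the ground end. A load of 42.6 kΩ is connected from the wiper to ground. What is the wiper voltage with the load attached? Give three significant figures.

The wiper splits the pot into (1−α)R = 3.797 kΩ above and αR = 1.803 kΩ below.
Lower section ‖ load = 1.730 kΩ.
V_wiper = 3.44 × 1.730/(3.797 + 1.730) = 1.08 V.

V ≈ 1.08 V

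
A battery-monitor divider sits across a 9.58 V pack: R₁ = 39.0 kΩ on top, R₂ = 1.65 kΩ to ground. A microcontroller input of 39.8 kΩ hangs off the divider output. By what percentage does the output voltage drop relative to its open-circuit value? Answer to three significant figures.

3.83 %

The divider's output (Thévenin) resistance is R₁‖R₂ = 1.583 kΩ.
Fractional drop under load = R_th/(R_th + R_L) = 1.583 / (1.583 + 39.8) = 0.03825.
So the output falls by 3.83 %.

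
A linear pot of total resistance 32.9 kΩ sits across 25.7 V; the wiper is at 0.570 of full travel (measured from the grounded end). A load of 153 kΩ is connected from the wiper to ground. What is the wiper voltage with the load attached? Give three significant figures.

The wiper splits the pot into (1−α)R = 14.15 kΩ above and αR = 18.75 kΩ below.
Lower section ‖ load = 16.71 kΩ.
V_wiper = 25.7 × 16.71/(14.15 + 16.71) = 13.9 V.

V ≈ 13.9 V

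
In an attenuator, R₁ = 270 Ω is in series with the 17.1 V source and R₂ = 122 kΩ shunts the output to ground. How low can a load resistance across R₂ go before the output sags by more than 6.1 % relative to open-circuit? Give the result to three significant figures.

R_L(min) ≈ 4.15 kΩ

Output resistance R_th = R₁‖R₂ = (270 × 122000)/122300 = 269.4 Ω.
The fractional drop is R_th/(R_th + R_L); requiring this ≤ 0.0610 gives R_L ≥ R_th(1/0.0610 − 1) = 269.4 × 15.39 = 4.15 kΩ.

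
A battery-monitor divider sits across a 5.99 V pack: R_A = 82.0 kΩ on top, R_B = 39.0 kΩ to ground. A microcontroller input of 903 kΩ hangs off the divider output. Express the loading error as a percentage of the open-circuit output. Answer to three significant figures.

The divider's output (Thévenin) resistance is R_A‖R_B = 26.43 kΩ.
Fractional drop under load = R_th/(R_th + R_L) = 26.43 / (26.43 + 903) = 0.02844.
So the output falls by 2.84 %.

2.84 %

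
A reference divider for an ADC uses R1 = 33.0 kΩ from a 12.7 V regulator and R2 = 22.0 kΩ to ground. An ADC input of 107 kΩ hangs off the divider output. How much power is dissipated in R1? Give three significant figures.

Total resistance from the source is R1 + (R2‖R_L) = 51.25 kΩ, so I = 12.7/51.25 kΩ = 0.2478 mA.
P = I²·R1 = (0.2478 mA)² × 33.0 kΩ = 2.03 mW.

P ≈ 2.03 mW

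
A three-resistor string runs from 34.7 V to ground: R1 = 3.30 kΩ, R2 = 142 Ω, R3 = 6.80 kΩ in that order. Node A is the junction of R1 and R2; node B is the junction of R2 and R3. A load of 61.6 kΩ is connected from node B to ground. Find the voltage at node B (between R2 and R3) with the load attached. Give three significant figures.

V ≈ 22.2 V

At node B, R3 is in parallel with the load: R3‖R_L = 6124 Ω.
Below node A the resistance is R2 + (R3‖R_L) = 6266 Ω, so V_A = 34.7 × 6266/9566 = 22.73 V.
Then V_B = V_A × (R3‖R_L)/(R2 + R3‖R_L) = 22.73 × 6124/6266 = 22.2 V.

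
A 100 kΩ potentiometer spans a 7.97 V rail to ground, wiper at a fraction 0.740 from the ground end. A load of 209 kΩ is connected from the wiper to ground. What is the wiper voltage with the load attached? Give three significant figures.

The wiper splits the pot into (1−α)R = 26.00 kΩ above and αR = 74.00 kΩ below.
Lower section ‖ load = 54.65 kΩ.
V_wiper = 7.97 × 54.65/(26.00 + 54.65) = 5.40 V.

V ≈ 5.40 V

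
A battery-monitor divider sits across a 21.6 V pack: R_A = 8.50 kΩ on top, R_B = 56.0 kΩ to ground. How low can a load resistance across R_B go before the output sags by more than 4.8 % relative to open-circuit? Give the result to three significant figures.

Output resistance R_th = R_A‖R_B = (8.50 × 56.0)/64.50 = 7.380 kΩ.
The fractional drop is R_th/(R_th + R_L); requiring this ≤ 0.0480 gives R_L ≥ R_th(1/0.0480 − 1) = 7.380 × 19.83 = 146 kΩ.

R_L(min) ≈ 146 kΩ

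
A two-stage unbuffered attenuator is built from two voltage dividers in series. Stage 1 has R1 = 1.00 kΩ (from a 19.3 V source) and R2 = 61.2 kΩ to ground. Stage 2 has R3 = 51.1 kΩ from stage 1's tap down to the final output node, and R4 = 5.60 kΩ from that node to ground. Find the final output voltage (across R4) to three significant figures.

Stage 2 presents R3+R4 = 56.70 kΩ as a load on stage 1's tap.
Stage 1's lower leg becomes R2‖(R3+R4) = 29.43 kΩ, so V_mid = 19.3 × 29.43/30.43 = 18.67 V.
Stage 2 is itself unloaded: V_out = V_mid × R4/(R3+R4) = 18.67 × 5.60/56.70 = 1.84 V.

V_out ≈ 1.84 V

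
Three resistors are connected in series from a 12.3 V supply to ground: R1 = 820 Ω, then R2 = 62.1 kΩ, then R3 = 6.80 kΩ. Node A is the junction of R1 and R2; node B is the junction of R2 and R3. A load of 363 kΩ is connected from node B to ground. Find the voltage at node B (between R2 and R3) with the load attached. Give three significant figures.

V ≈ 1.18 V

At node B, R3 is in parallel with the load: R3‖R_L = 6675 Ω.
Below node A the resistance is R2 + (R3‖R_L) = 68770 Ω, so V_A = 12.3 × 68770/69590 = 12.16 V.
Then V_B = V_A × (R3‖R_L)/(R2 + R3‖R_L) = 12.16 × 6675/68770 = 1.18 V.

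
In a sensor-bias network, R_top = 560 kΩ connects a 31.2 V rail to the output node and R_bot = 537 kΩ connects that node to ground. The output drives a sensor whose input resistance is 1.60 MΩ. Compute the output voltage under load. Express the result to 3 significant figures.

The load sits in parallel with R_bot: R_bot‖R_L = (537 × 1600) / (537 + 1600) = 402.1 kΩ.
V_out = 31.2 × 402.1 / (560 + 402.1) = 31.2 × 402.1/962.1 = 13.0 V.

V_out ≈ 13.0 V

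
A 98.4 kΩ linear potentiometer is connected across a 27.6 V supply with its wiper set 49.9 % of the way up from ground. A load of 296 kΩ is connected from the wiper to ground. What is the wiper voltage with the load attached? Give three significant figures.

The wiper splits the pot into (1−α)R = 49.30 kΩ above and αR = 49.10 kΩ below.
Lower section ‖ load = 42.12 kΩ.
V_wiper = 27.6 × 42.12/(49.30 + 42.12) = 12.7 V.

V ≈ 12.7 V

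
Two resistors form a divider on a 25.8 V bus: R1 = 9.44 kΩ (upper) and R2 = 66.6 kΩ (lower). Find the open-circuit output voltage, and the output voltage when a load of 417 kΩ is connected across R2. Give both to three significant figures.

Unloaded: 22.6 V; loaded: 22.2 V

Open-circuit: V = 25.8 × 66.6/(9.44 + 66.6) = 22.6 V.
With the load, R2 becomes R2‖R_L = 57.43 kΩ, so V = 25.8 × 57.43/66.87 = 22.2 V.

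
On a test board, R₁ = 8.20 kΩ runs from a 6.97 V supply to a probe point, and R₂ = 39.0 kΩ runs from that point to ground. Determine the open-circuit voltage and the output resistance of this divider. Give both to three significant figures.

V_th is the open-circuit tap voltage: 6.97 × 39.0/(8.20 + 39.0) = 5.76 V.
With the supply zeroed, R₁ and R₂ appear in parallel from the tap: R_th = R₁‖R₂ = (8.20 × 39.0)/47.20 = 6.78 kΩ.

V_th = 5.76 V, R_th = 6.78 kΩ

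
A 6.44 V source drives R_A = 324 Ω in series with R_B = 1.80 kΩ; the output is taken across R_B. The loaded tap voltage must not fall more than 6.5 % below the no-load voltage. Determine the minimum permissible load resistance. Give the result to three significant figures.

R_L(min) ≈ 3.95 kΩ

Output resistance R_th = R_A‖R_B = (324 × 1800)/2124 = 274.6 Ω.
The fractional drop is R_th/(R_th + R_L); requiring this ≤ 0.0650 gives R_L ≥ R_th(1/0.0650 − 1) = 274.6 × 14.38 = 3.95 kΩ.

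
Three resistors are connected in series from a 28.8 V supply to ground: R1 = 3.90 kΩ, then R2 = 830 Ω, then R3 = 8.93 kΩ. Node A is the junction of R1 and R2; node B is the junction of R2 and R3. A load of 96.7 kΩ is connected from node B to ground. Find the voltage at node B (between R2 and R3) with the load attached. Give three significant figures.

At node B, R3 is in parallel with the load: R3‖R_L = 8175 Ω.
Below node A the resistance is R2 + (R3‖R_L) = 9005 Ω, so V_A = 28.8 × 9005/12910 = 20.10 V.
Then V_B = V_A × (R3‖R_L)/(R2 + R3‖R_L) = 20.10 × 8175/9005 = 18.2 V.

V ≈ 18.2 V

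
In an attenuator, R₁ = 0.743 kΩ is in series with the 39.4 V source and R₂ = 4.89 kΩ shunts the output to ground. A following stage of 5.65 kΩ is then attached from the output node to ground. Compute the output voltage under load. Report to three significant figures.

V_out ≈ 30.7 V

The load sits in parallel with R₂: R₂‖R_L = (4890 × 5650) / (4890 + 5650) = 2621 Ω.
V_out = 39.4 × 2621 / (743 + 2621) = 39.4 × 2621/3364 = 30.7 V.
(Unloaded it would have been 34.2 V.)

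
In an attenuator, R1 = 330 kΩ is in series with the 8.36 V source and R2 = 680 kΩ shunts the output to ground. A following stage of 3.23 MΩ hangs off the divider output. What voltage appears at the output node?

The load sits in parallel with R2: R2‖R_L = (680 × 3230) / (680 + 3230) = 561.7 kΩ.
V_out = 8.36 × 561.7 / (330 + 561.7) = 8.36 × 561.7/891.7 = 5.27 V.

V_out ≈ 5.27 V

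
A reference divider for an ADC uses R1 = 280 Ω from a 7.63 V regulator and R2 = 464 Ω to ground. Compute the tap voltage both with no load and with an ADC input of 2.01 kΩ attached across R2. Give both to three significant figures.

Open-circuit: V = 7.63 × 464/(280 + 464) = 4.76 V.
With the load, R2 becomes R2‖R_L = 377.0 Ω, so V = 7.63 × 377.0/657.0 = 4.38 V.

Unloaded: 4.76 V; loaded: 4.38 V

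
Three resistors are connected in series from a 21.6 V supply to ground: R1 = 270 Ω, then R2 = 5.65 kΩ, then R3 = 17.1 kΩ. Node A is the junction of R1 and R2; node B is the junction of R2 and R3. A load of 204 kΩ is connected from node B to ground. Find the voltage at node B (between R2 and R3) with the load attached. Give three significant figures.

V ≈ 15.7 V

At node B, R3 is in parallel with the load: R3‖R_L = 15780 Ω.
Below node A the resistance is R2 + (R3‖R_L) = 21430 Ω, so V_A = 21.6 × 21430/21700 = 21.33 V.
Then V_B = V_A × (R3‖R_L)/(R2 + R3‖R_L) = 21.33 × 15780/21430 = 15.7 V.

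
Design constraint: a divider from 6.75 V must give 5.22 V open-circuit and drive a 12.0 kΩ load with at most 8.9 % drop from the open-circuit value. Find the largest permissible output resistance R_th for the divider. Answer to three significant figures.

R_th ≤ 1.17 kΩ

Loading drop = R_th/(R_th + R_L) ≤ 0.0890, so R_th ≤ R_L · ε/(1−ε) = 12.0 kΩ × 0.0890/0.9110 = 1.17 kΩ.
(Any R1, R2 with R2/(R1+R2) = 0.773 and R1‖R2 ≤ 1.17 kΩ will meet the spec.)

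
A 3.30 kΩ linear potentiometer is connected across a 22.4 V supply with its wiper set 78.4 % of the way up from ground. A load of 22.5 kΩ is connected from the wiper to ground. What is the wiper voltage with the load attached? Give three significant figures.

V ≈ 17.1 V

The wiper splits the pot into (1−α)R = 712.8 Ω above and αR = 2587 Ω below.
Lower section ‖ load = 2320 Ω.
V_wiper = 22.4 × 2320/(712.8 + 2320) = 17.1 V.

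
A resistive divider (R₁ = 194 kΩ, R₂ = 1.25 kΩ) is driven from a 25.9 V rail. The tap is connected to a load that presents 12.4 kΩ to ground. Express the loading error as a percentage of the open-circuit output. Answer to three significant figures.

Unloaded V = 25.9 × 1.25/195.2 = 0.16581 V.
Loaded: R₂‖R_L = 1.136 kΩ, giving V = 25.9 × 1.136/195.1 = 0.15072 V.
Drop = (0.16581 − 0.15072) / 0.16581 = 9.10 %.

9.10 %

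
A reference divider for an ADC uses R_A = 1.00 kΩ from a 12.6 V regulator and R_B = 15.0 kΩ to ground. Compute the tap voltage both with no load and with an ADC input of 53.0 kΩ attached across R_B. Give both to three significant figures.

Unloaded: 11.8 V; loaded: 11.6 V

Open-circuit: V = 12.6 × 15.0/(1.00 + 15.0) = 11.8 V.
With the load, R_B becomes R_B‖R_L = 11.69 kΩ, so V = 12.6 × 11.69/12.69 = 11.6 V.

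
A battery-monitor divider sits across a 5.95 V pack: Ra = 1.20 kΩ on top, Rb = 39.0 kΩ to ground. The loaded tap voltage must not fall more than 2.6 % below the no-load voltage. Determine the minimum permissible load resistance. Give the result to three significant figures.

R_L(min) ≈ 43.6 kΩ

Output resistance R_th = Ra‖Rb = (1.20 × 39.0)/40.20 = 1.164 kΩ.
The fractional drop is R_th/(R_th + R_L); requiring this ≤ 0.0260 gives R_L ≥ R_th(1/0.0260 − 1) = 1.164 × 37.46 = 43.6 kΩ.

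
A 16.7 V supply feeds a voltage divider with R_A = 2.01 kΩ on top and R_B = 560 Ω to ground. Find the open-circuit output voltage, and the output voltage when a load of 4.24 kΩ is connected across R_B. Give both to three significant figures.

Unloaded: 3.64 V; loaded: 3.30 V

Open-circuit: V = 16.7 × 560/(2010 + 560) = 3.64 V.
With the load, R_B becomes R_B‖R_L = 494.7 Ω, so V = 16.7 × 494.7/2505 = 3.30 V.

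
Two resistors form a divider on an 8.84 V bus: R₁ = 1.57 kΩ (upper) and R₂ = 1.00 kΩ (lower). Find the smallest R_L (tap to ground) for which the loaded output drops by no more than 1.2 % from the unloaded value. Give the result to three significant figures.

R_L(min) ≈ 50.3 kΩ

Output resistance R_th = R₁‖R₂ = (1570 × 1000)/2570 = 610.9 Ω.
The fractional drop is R_th/(R_th + R_L); requiring this ≤ 0.0120 gives R_L ≥ R_th(1/0.0120 − 1) = 610.9 × 82.33 = 50.3 kΩ.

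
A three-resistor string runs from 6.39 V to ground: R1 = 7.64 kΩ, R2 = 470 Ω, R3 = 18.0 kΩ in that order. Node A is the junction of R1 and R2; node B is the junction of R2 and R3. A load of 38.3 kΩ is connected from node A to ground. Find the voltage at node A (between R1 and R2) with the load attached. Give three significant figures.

V ≈ 3.96 V

Below node A the series string R2+R3 = 18470 Ω sits in parallel with the 38300 Ω load: 12460 Ω.
V_A = 6.39 × 12460/(7640 + 12460) = 3.96 V.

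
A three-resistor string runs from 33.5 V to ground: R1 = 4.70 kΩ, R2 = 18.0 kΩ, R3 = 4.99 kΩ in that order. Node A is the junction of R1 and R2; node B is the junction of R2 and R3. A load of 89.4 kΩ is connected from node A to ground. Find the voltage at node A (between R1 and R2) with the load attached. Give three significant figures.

V ≈ 26.7 V

Below node A the series string R2+R3 = 22.99 kΩ sits in parallel with the 89.4 kΩ load: 18.29 kΩ.
V_A = 33.5 × 18.29/(4.70 + 18.29) = 26.7 V.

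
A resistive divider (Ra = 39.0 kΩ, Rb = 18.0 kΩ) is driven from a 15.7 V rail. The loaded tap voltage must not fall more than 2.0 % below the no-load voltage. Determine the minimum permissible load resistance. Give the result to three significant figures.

Output resistance R_th = Ra‖Rb = (39.0 × 18.0)/57.00 = 12.32 kΩ.
The fractional drop is R_th/(R_th + R_L); requiring this ≤ 0.0200 gives R_L ≥ R_th(1/0.0200 − 1) = 12.32 × 49.00 = 603 kΩ.

R_L(min) ≈ 603 kΩ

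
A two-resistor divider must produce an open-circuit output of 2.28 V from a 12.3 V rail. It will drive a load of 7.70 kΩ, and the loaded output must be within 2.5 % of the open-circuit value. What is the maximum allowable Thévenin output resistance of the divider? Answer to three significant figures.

R_th ≤ 197 Ω

Loading drop = R_th/(R_th + R_L) ≤ 0.0250, so R_th ≤ R_L · ε/(1−ε) = 7.70 kΩ × 0.0250/0.9750 = 197 Ω.
(Any R1, R2 with R2/(R1+R2) = 0.185 and R1‖R2 ≤ 197 Ω will meet the spec.)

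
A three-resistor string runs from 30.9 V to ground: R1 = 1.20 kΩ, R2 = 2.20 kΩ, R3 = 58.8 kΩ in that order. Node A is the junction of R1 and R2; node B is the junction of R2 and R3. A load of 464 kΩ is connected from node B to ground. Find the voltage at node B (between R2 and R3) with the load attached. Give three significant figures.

V ≈ 29.0 V

At node B, R3 is in parallel with the load: R3‖R_L = 52.19 kΩ.
Below node A the resistance is R2 + (R3‖R_L) = 54.39 kΩ, so V_A = 30.9 × 54.39/55.59 = 30.23 V.
Then V_B = V_A × (R3‖R_L)/(R2 + R3‖R_L) = 30.23 × 52.19/54.39 = 29.0 V.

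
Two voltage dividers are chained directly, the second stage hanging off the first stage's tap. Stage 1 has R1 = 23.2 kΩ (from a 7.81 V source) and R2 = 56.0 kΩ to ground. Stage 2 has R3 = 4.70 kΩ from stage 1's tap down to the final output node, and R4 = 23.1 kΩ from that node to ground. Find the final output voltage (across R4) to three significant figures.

Stage 2 presents R3+R4 = 27.80 kΩ as a load on stage 1's tap.
Stage 1's lower leg becomes R2‖(R3+R4) = 18.58 kΩ, so V_mid = 7.81 × 18.58/41.78 = 3.473 V.
Stage 2 is itself unloaded: V_out = V_mid × R4/(R3+R4) = 3.473 × 23.1/27.80 = 2.89 V.

V_out ≈ 2.89 V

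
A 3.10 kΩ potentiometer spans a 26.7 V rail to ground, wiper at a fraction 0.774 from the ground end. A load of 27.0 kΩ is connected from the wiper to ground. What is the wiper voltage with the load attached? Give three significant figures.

V ≈ 20.3 V

The wiper splits the pot into (1−α)R = 700.6 Ω above and αR = 2399 Ω below.
Lower section ‖ load = 2204 Ω.
V_wiper = 26.7 × 2204/(700.6 + 2204) = 20.3 V.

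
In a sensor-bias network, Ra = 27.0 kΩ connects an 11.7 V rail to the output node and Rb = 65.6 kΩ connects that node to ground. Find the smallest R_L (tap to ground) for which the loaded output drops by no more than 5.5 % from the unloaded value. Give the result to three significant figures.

R_L(min) ≈ 329 kΩ

Output resistance R_th = Ra‖Rb = (27.0 × 65.6)/92.60 = 19.13 kΩ.
The fractional drop is R_th/(R_th + R_L); requiring this ≤ 0.0550 gives R_L ≥ R_th(1/0.0550 − 1) = 19.13 × 17.18 = 329 kΩ.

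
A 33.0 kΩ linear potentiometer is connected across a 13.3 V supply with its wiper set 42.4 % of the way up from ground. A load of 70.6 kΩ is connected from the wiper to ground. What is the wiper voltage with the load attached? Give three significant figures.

V ≈ 5.06 V

The wiper splits the pot into (1−α)R = 19.01 kΩ above and αR = 13.99 kΩ below.
Lower section ‖ load = 11.68 kΩ.
V_wiper = 13.3 × 11.68/(19.01 + 11.68) = 5.06 V.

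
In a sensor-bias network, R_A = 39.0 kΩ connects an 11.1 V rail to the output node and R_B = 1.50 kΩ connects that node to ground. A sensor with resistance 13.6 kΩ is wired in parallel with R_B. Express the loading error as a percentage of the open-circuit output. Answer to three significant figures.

The divider's output (Thévenin) resistance is R_A‖R_B = 1.444 kΩ.
Fractional drop under load = R_th/(R_th + R_L) = 1.444 / (1.444 + 13.6) = 0.09601.
So the output falls by 9.60 %.

9.60 %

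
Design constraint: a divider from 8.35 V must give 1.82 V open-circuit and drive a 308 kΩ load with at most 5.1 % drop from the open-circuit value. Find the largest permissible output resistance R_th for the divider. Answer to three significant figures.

Loading drop = R_th/(R_th + R_L) ≤ 0.0510, so R_th ≤ R_L · ε/(1−ε) = 308 kΩ × 0.0510/0.9490 = 16.6 kΩ.
(Any R1, R2 with R2/(R1+R2) = 0.218 and R1‖R2 ≤ 16.6 kΩ will meet the spec.)

R_th ≤ 16.6 kΩ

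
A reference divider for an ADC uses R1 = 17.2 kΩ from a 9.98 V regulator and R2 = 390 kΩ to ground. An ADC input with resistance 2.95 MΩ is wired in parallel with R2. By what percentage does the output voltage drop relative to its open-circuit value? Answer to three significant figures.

The divider's output (Thévenin) resistance is R1‖R2 = 16.47 kΩ.
Fractional drop under load = R_th/(R_th + R_L) = 16.47 / (16.47 + 2950) = 0.005553.
So the output falls by 0.555 %.

0.555 %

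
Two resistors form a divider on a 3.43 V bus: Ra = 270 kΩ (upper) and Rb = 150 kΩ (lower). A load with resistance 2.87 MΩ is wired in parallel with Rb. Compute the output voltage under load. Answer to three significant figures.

V_out ≈ 1.19 V

The load sits in parallel with Rb: Rb‖R_L = (150 × 2870) / (150 + 2870) = 142.5 kΩ.
V_out = 3.43 × 142.5 / (270 + 142.5) = 3.43 × 142.5/412.5 = 1.19 V.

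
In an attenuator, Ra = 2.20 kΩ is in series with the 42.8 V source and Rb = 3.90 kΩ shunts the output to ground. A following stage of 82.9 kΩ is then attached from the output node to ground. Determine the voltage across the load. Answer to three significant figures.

The load sits in parallel with Rb: Rb‖R_L = (3.90 × 82.9) / (3.90 + 82.9) = 3.725 kΩ.
V_out = 42.8 × 3.725 / (2.20 + 3.725) = 42.8 × 3.725/5.925 = 26.9 V.
(Unloaded it would have been 27.4 V.)

V_out ≈ 26.9 V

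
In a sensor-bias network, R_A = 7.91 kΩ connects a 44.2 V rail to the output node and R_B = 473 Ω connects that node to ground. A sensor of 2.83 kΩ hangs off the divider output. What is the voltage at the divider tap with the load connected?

The load sits in parallel with R_B: R_B‖R_L = (473 × 2830) / (473 + 2830) = 405.3 Ω.
V_out = 44.2 × 405.3 / (7910 + 405.3) = 44.2 × 405.3/8315 = 2.15 V.
(Unloaded it would have been 2.49 V.)

V_out ≈ 2.15 V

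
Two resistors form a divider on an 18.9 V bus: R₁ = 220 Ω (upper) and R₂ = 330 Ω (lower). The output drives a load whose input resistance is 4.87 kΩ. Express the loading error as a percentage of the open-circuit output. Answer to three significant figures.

The divider's output (Thévenin) resistance is R₁‖R₂ = 132.0 Ω.
Fractional drop under load = R_th/(R_th + R_L) = 132.0 / (132.0 + 4870) = 0.02639.
So the output falls by 2.64 %.

2.64 %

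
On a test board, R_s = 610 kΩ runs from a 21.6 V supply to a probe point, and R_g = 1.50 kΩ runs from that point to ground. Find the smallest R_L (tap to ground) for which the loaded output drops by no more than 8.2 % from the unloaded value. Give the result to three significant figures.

Output resistance R_th = R_s‖R_g = (610 × 1.50)/611.5 = 1.496 kΩ.
The fractional drop is R_th/(R_th + R_L); requiring this ≤ 0.0820 gives R_L ≥ R_th(1/0.0820 − 1) = 1.496 × 11.20 = 16.8 kΩ.

R_L(min) ≈ 16.8 kΩ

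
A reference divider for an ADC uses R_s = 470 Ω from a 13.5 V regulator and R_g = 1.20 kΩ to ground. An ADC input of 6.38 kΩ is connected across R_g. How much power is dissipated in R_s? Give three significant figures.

Total resistance from the source is R_s + (R_g‖R_L) = 1480 Ω, so I = 13.5/1480 Ω = 9.121 mA.
P = I²·R_s = (9.121 mA)² × 470 Ω = 39.1 mW.

P ≈ 39.1 mW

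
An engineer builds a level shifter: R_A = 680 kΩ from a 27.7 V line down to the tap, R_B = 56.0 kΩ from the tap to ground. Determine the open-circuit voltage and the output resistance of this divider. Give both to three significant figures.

V_th is the open-circuit tap voltage: 27.7 × 56.0/(680 + 56.0) = 2.11 V.
With the supply zeroed, R_A and R_B appear in parallel from the tap: R_th = R_A‖R_B = (680 × 56.0)/736.0 = 51.7 kΩ.

V_th = 2.11 V, R_th = 51.7 kΩ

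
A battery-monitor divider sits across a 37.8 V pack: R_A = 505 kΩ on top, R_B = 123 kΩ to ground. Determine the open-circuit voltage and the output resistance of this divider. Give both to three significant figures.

V_th = 7.40 V, R_th = 98.9 kΩ

V_th is the open-circuit tap voltage: 37.8 × 123/(505 + 123) = 7.40 V.
With the supply zeroed, R_A and R_B appear in parallel from the tap: R_th = R_A‖R_B = (505 × 123)/628.0 = 98.9 kΩ.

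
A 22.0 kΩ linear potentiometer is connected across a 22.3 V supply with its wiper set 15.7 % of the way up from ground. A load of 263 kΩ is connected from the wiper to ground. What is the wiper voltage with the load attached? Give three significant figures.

The wiper splits the pot into (1−α)R = 18.55 kΩ above and αR = 3.454 kΩ below.
Lower section ‖ load = 3.409 kΩ.
V_wiper = 22.3 × 3.409/(18.55 + 3.409) = 3.46 V.

V ≈ 3.46 V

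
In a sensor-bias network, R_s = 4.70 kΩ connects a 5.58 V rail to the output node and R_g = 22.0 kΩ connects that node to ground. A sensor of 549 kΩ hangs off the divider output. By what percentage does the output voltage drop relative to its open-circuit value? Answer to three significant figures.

The divider's output (Thévenin) resistance is R_s‖R_g = 3.873 kΩ.
Fractional drop under load = R_th/(R_th + R_L) = 3.873 / (3.873 + 549) = 0.007005.
So the output falls by 0.700 %.

0.700 %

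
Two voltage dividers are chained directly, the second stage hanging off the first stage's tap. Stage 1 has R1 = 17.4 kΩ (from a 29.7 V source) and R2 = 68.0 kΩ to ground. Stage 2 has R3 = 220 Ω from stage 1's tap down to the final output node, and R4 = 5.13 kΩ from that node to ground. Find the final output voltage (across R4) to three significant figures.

Stage 2 presents R3+R4 = 5350 Ω as a load on stage 1's tap.
Stage 1's lower leg becomes R2‖(R3+R4) = 4960 Ω, so V_mid = 29.7 × 4960/22360 = 6.588 V.
Stage 2 is itself unloaded: V_out = V_mid × R4/(R3+R4) = 6.588 × 5130/5350 = 6.32 V.

V_out ≈ 6.32 V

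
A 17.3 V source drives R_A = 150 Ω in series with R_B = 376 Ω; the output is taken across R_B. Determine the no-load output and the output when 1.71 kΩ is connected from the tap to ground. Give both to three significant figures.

Open-circuit: V = 17.3 × 376/(150 + 376) = 12.4 V.
With the load, R_B becomes R_B‖R_L = 308.2 Ω, so V = 17.3 × 308.2/458.2 = 11.6 V.

Unloaded: 12.4 V; loaded: 11.6 V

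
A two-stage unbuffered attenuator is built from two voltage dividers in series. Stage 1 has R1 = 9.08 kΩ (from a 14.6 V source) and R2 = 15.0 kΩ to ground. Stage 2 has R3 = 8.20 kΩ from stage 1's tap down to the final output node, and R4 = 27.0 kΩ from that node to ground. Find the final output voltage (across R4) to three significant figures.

Stage 2 presents R3+R4 = 35.20 kΩ as a load on stage 1's tap.
Stage 1's lower leg becomes R2‖(R3+R4) = 10.52 kΩ, so V_mid = 14.6 × 10.52/19.60 = 7.836 V.
Stage 2 is itself unloaded: V_out = V_mid × R4/(R3+R4) = 7.836 × 27.0/35.20 = 6.01 V.

V_out ≈ 6.01 V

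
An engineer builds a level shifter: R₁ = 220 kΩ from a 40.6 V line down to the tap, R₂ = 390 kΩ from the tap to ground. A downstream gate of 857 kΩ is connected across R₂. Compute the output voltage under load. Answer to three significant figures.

The load sits in parallel with R₂: R₂‖R_L = (390 × 857) / (390 + 857) = 268.0 kΩ.
V_out = 40.6 × 268.0 / (220 + 268.0) = 40.6 × 268.0/488.0 = 22.3 V.

V_out ≈ 22.3 V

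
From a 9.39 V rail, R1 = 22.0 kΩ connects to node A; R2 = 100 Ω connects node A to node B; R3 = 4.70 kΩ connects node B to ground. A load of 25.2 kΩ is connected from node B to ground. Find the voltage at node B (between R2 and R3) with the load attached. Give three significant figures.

At node B, R3 is in parallel with the load: R3‖R_L = 3961 Ω.
Below node A the resistance is R2 + (R3‖R_L) = 4061 Ω, so V_A = 9.39 × 4061/26060 = 1.463 V.
Then V_B = V_A × (R3‖R_L)/(R2 + R3‖R_L) = 1.463 × 3961/4061 = 1.43 V.

V ≈ 1.43 V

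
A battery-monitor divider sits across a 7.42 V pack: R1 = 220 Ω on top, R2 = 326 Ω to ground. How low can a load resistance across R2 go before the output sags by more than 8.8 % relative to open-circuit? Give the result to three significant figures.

R_L(min) ≈ 1.36 kΩ

Output resistance R_th = R1‖R2 = (220 × 326)/546.0 = 131.4 Ω.
The fractional drop is R_th/(R_th + R_L); requiring this ≤ 0.0880 gives R_L ≥ R_th(1/0.0880 − 1) = 131.4 × 10.36 = 1.36 kΩ.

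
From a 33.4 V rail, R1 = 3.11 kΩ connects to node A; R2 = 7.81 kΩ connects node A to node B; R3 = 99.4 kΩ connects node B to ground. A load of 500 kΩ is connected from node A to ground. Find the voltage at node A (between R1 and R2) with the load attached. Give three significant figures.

Below node A the series string R2+R3 = 107.2 kΩ sits in parallel with the 500 kΩ load: 88.28 kΩ.
V_A = 33.4 × 88.28/(3.11 + 88.28) = 32.3 V.

V ≈ 32.3 V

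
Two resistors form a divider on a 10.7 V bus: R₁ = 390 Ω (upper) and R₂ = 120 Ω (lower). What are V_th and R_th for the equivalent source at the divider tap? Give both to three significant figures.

V_th is the open-circuit tap voltage: 10.7 × 120/(390 + 120) = 2.52 V.
With the supply zeroed, R₁ and R₂ appear in parallel from the tap: R_th = R₁‖R₂ = (390 × 120)/510.0 = 91.8 Ω.

V_th = 2.52 V, R_th = 91.8 Ω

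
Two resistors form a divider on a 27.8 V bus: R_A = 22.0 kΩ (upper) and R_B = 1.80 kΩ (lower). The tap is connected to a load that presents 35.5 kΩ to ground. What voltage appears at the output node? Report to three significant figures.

The load sits in parallel with R_B: R_B‖R_L = (1.80 × 35.5) / (1.80 + 35.5) = 1.713 kΩ.
V_out = 27.8 × 1.713 / (22.0 + 1.713) = 27.8 × 1.713/23.71 = 2.01 V.

V_out ≈ 2.01 V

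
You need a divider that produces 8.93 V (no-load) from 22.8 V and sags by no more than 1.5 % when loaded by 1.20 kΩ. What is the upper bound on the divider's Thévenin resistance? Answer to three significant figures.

R_th ≤ 18.3 Ω

Loading drop = R_th/(R_th + R_L) ≤ 0.0150, so R_th ≤ R_L · ε/(1−ε) = 1.20 kΩ × 0.0150/0.9850 = 18.3 Ω.
(Any R1, R2 with R2/(R1+R2) = 0.392 and R1‖R2 ≤ 18.3 Ω will meet the spec.)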